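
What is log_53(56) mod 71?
13

Baby-step giant-step with step n = ⌈√71⌉ = 9.
Baby steps 53^j mod 71 (j:value) for j=0..8: 0:1, 1:53, 2:40, 3:61, 4:38, 5:26, 6:29, 7:46, 8:24.
Giant-step multiplier: 53^(-9) ≡ 53^(70-9) = 53^61 ≡ 59 (mod 71).
Giant steps γ_i = 56·59^i mod 71: γ_0=56, γ_1=38 (in table at j=4).
x = i·n + j = 1·9 + 4 = 13.
Check: 53^13 ≡ 56 (mod 71).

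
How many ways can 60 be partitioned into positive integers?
966467

p(n) counts ways to write n as a sum of positive integers (order ignored).
Euler's pentagonal recurrence: p(k) = p(k-1) + p(k-2) - p(k-5) - p(k-7) + p(k-12) + p(k-15) - ... (offsets j(3j∓1)/2, signs ++--, p(0)=1, p(<0)=0).
DP table for k = 0..59: p(0)=1, p(1)=1, p(2)=2, p(3)=3, p(4)=5, p(5)=7, p(6)=11, p(7)=15, p(8)=22, p(9)=30, p(10)=42, p(11)=56, p(12)=77, p(13)=101, p(14)=135, p(15)=176, p(16)=231, p(17)=297, p(18)=385, p(19)=490, p(20)=627, p(21)=792, p(22)=1002, p(23)=1255, p(24)=1575, p(25)=1958, p(26)=2436, p(27)=3010, p(28)=3718, p(29)=4565, p(30)=5604, p(31)=6842, p(32)=8349, p(33)=10143, p(34)=12310, p(35)=14883, p(36)=17977, p(37)=21637, p(38)=26015, p(39)=31185, p(40)=37338, p(41)=44583, p(42)=53174, p(43)=63261, p(44)=75175, p(45)=89134, p(46)=105558, p(47)=124754, p(48)=147273, p(49)=173525, p(50)=204226, p(51)=239943, p(52)=281589, p(53)=329931, p(54)=386155, p(55)=451276, p(56)=526823, p(57)=614154, p(58)=715220, p(59)=831820.
Final step: p(60) = p(59) + p(58) - p(55) - p(53) + p(48) + p(45) - p(38) - p(34) + p(25) + p(20) - p(9) - p(3)
= 831820 + 715220 - 451276 - 329931 + 147273 + 89134 - 26015 - 12310 + 1958 + 627 - 30 - 3
= 966467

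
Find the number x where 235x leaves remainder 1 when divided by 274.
7

gcd(235, 274) = 1, so the inverse exists.
Extended Euclidean algorithm on (274, 235):
274 = 1 × 235 + 39  ⟹  39 = (1)·274 + (-1)·235
235 = 6 × 39 + 1  ⟹  1 = (-6)·274 + (7)·235
So (7)·235 ≡ 1 (mod 274), i.e. 235^(-1) ≡ 7 (mod 274).
Check: 235 × 7 = 1645 ≡ 1 (mod 274)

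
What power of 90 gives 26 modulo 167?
163

Baby-step giant-step with step n = ⌈√167⌉ = 13.
Baby steps 90^j mod 167 (j:value) for j=0..12: 0:1, 1:90, 2:84, 3:45, 4:42, 5:106, 6:21, 7:53, 8:94, 9:110, 10:47, 11:55, 12:107.
Giant-step multiplier: 90^(-13) ≡ 90^(166-13) = 90^153 ≡ 164 (mod 167).
Giant steps γ_i = 26·164^i mod 167: γ_0=26, γ_1=89, γ_2=67, γ_3=133, γ_4=102, γ_5=28, γ_6=83, γ_7=85, γ_8=79, γ_9=97, γ_10=43, γ_11=38, γ_12=53 (in table at j=7).
x = i·n + j = 12·13 + 7 = 163.
Check: 90^163 ≡ 26 (mod 167).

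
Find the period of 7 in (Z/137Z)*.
68

137 is prime, so ord(7) divides φ(137) = 136.
Divisors of 136: 1, 2, 4, 8, 17, 34, 68, 136.
Repeated squaring: 7^1 ≡ 7, 7^2 ≡ 49, 7^4 ≡ 72, 7^8 ≡ 115, 7^16 ≡ 73, 7^32 ≡ 123, 7^64 ≡ 59, 7^128 ≡ 56 (mod 137).
Test 7^d mod 137 for each divisor d in increasing order:
7^1 ≡ 7
7^2 ≡ 49
7^4 ≡ 72
7^8 ≡ 115
7^17 = 7^16·7^1 ≡ 100
7^34 = 7^32·7^2 ≡ 136
7^68 = 7^64·7^4 ≡ 1  ← first divisor giving 1
The order is 68.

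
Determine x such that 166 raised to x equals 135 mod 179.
168

Baby-step giant-step with step n = ⌈√179⌉ = 14.
Baby steps 166^j mod 179 (j:value) for j=0..13: 0:1, 1:166, 2:169, 3:130, 4:100, 5:132, 6:74, 7:112, 8:155, 9:133, 10:61, 11:102, 12:106, 13:54.
Giant-step multiplier: 166^(-14) ≡ 166^(178-14) = 166^164 ≡ 64 (mod 179).
Giant steps γ_i = 135·64^i mod 179: γ_0=135, γ_1=48, γ_2=29, γ_3=66, γ_4=107, γ_5=46, γ_6=80, γ_7=108, γ_8=110, γ_9=59, γ_10=17, γ_11=14, γ_12=1 (in table at j=0).
x = i·n + j = 12·14 + 0 = 168.
Check: 166^168 ≡ 135 (mod 179).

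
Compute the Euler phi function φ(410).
160

410 = 2 × 5 × 41
φ(n) = n × ∏(1 - 1/p) for each prime p dividing n
φ(410) = 410 × (1 - 1/2) × (1 - 1/5) × (1 - 1/41) = 160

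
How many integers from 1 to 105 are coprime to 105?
48

105 = 3 × 5 × 7
φ(n) = n × ∏(1 - 1/p) for each prime p dividing n
φ(105) = 105 × (1 - 1/3) × (1 - 1/5) × (1 - 1/7) = 48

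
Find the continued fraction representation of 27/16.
[1; 1, 2, 5]

Euclidean algorithm steps:
27 = 1 × 16 + 11
16 = 1 × 11 + 5
11 = 2 × 5 + 1
5 = 5 × 1 + 0
Continued fraction: [1; 1, 2, 5]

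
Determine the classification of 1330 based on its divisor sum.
abundant

Proper divisors of 1330: sum = 1 + 2 + 5 + 7 + 10 + 14 + 19 + 35 + 38 + 70 + 95 + 133 + 190 + 266 + 665 = 1550
Since 1550 > 1330, 1330 is abundant.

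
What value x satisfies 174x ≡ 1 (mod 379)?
220

gcd(174, 379) = 1, so the inverse exists.
Extended Euclidean algorithm on (379, 174):
379 = 2 × 174 + 31  ⟹  31 = (1)·379 + (-2)·174
174 = 5 × 31 + 19  ⟹  19 = (-5)·379 + (11)·174
31 = 1 × 19 + 12  ⟹  12 = (6)·379 + (-13)·174
19 = 1 × 12 + 7  ⟹  7 = (-11)·379 + (24)·174
12 = 1 × 7 + 5  ⟹  5 = (17)·379 + (-37)·174
7 = 1 × 5 + 2  ⟹  2 = (-28)·379 + (61)·174
5 = 2 × 2 + 1  ⟹  1 = (73)·379 + (-159)·174
So (-159)·174 ≡ 1 (mod 379), i.e. 174^(-1) ≡ -159 ≡ 220 (mod 379).
Check: 174 × 220 = 38280 ≡ 1 (mod 379)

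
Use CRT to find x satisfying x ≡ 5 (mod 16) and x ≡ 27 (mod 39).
261

Using Chinese Remainder Theorem:
M = 16 × 39 = 624
M1 = 39, M2 = 16
y1 = 39^(-1) mod 16 = 7
y2 = 16^(-1) mod 39 = 22
x = (5×39×7 + 27×16×22) mod 624 = 261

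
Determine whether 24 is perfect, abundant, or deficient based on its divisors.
abundant

Proper divisors of 24: sum = 1 + 2 + 3 + 4 + 6 + 8 + 12 = 36
Since 36 > 24, 24 is abundant.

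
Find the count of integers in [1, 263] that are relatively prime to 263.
262

263 = 263
φ(n) = n × ∏(1 - 1/p) for each prime p dividing n
φ(263) = 263 × (1 - 1/263) = 262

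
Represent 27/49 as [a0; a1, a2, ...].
[0; 1, 1, 4, 2, 2]

Euclidean algorithm steps:
27 = 0 × 49 + 27
49 = 1 × 27 + 22
27 = 1 × 22 + 5
22 = 4 × 5 + 2
5 = 2 × 2 + 1
2 = 2 × 1 + 0
Continued fraction: [0; 1, 1, 4, 2, 2]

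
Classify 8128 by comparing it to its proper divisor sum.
perfect

Proper divisors of 8128: sum = 1 + 2 + 4 + 8 + 16 + 32 + 64 + 127 + 254 + 508 + 1016 + 2032 + 4064 = 8128
Since 8128 = 8128, 8128 is perfect.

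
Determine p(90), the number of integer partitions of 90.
56634173

p(n) counts ways to write n as a sum of positive integers (order ignored).
Euler's pentagonal recurrence: p(k) = p(k-1) + p(k-2) - p(k-5) - p(k-7) + p(k-12) + p(k-15) - ... (offsets j(3j∓1)/2, signs ++--, p(0)=1, p(<0)=0).
DP table for k = 0..89: p(0)=1, p(1)=1, p(2)=2, p(3)=3, p(4)=5, p(5)=7, p(6)=11, p(7)=15, p(8)=22, p(9)=30, p(10)=42, p(11)=56, p(12)=77, p(13)=101, p(14)=135, p(15)=176, p(16)=231, p(17)=297, p(18)=385, p(19)=490, p(20)=627, p(21)=792, p(22)=1002, p(23)=1255, p(24)=1575, p(25)=1958, p(26)=2436, p(27)=3010, p(28)=3718, p(29)=4565, p(30)=5604, p(31)=6842, p(32)=8349, p(33)=10143, p(34)=12310, p(35)=14883, p(36)=17977, p(37)=21637, p(38)=26015, p(39)=31185, p(40)=37338, p(41)=44583, p(42)=53174, p(43)=63261, p(44)=75175, p(45)=89134, p(46)=105558, p(47)=124754, p(48)=147273, p(49)=173525, p(50)=204226, p(51)=239943, p(52)=281589, p(53)=329931, p(54)=386155, p(55)=451276, p(56)=526823, p(57)=614154, p(58)=715220, p(59)=831820, p(60)=966467, p(61)=1121505, p(62)=1300156, p(63)=1505499, p(64)=1741630, p(65)=2012558, p(66)=2323520, p(67)=2679689, p(68)=3087735, p(69)=3554345, p(70)=4087968, p(71)=4697205, p(72)=5392783, p(73)=6185689, p(74)=7089500, p(75)=8118264, p(76)=9289091, p(77)=10619863, p(78)=12132164, p(79)=13848650, p(80)=15796476, p(81)=18004327, p(82)=20506255, p(83)=23338469, p(84)=26543660, p(85)=30167357, p(86)=34262962, p(87)=38887673, p(88)=44108109, p(89)=49995925.
Final step: p(90) = p(89) + p(88) - p(85) - p(83) + p(78) + p(75) - p(68) - p(64) + p(55) + p(50) - p(39) - p(33) + p(20) + p(13)
= 49995925 + 44108109 - 30167357 - 23338469 + 12132164 + 8118264 - 3087735 - 1741630 + 451276 + 204226 - 31185 - 10143 + 627 + 101
= 56634173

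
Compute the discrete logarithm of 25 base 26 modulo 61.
4

Baby-step giant-step with step n = ⌈√61⌉ = 8.
Baby steps 26^j mod 61 (j:value) for j=0..7: 0:1, 1:26, 2:5, 3:8, 4:25, 5:40, 6:3, 7:17.
h = 25 is already in the table at j=4, so x = 4.
Check: 26^4 ≡ 25 (mod 61).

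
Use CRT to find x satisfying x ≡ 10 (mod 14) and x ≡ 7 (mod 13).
150

Using Chinese Remainder Theorem:
M = 14 × 13 = 182
M1 = 13, M2 = 14
y1 = 13^(-1) mod 14 = 13
y2 = 14^(-1) mod 13 = 1
x = (10×13×13 + 7×14×1) mod 182 = 150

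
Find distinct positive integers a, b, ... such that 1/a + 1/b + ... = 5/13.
1/3 + 1/20 + 1/780

Greedy algorithm:
5/13: ceiling(13/5) = 3, use 1/3
2/39: ceiling(39/2) = 20, use 1/20
1/780: ceiling(780/1) = 780, use 1/780
Result: 5/13 = 1/3 + 1/20 + 1/780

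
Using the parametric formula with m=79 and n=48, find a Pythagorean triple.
(3937, 7584, 8545)

Euclid's formula: a = m² - n², b = 2mn, c = m² + n²
m = 79, n = 48
a = 79² - 48² = 6241 - 2304 = 3937
b = 2 × 79 × 48 = 7584
c = 79² + 48² = 6241 + 2304 = 8545
Verification: 3937² + 7584² = 15499969 + 57517056 = 73017025 = 8545² ✓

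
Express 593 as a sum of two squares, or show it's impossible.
8² + 23² (a=8, b=23)

Factorization: 593 = 593
By Fermat: n is sum of two squares iff every prime p ≡ 3 (mod 4) appears to even power.
All primes ≡ 3 (mod 4) appear to even power.
Search a = 0, 1, 2, … for 593 - a² a perfect square: first hit at a = 8: 593 - 64 = 529 = 23².
593 = 8² + 23² = 64 + 529 ✓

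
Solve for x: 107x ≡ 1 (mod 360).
323

gcd(107, 360) = 1, so the inverse exists.
Extended Euclidean algorithm on (360, 107):
360 = 3 × 107 + 39  ⟹  39 = (1)·360 + (-3)·107
107 = 2 × 39 + 29  ⟹  29 = (-2)·360 + (7)·107
39 = 1 × 29 + 10  ⟹  10 = (3)·360 + (-10)·107
29 = 2 × 10 + 9  ⟹  9 = (-8)·360 + (27)·107
10 = 1 × 9 + 1  ⟹  1 = (11)·360 + (-37)·107
So (-37)·107 ≡ 1 (mod 360), i.e. 107^(-1) ≡ -37 ≡ 323 (mod 360).
Check: 107 × 323 = 34561 ≡ 1 (mod 360)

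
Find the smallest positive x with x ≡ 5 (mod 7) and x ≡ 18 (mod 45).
243

Using Chinese Remainder Theorem:
M = 7 × 45 = 315
M1 = 45, M2 = 7
y1 = 45^(-1) mod 7 = 5
y2 = 7^(-1) mod 45 = 13
x = (5×45×5 + 18×7×13) mod 315 = 243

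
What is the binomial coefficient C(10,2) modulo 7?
3

Using Lucas' theorem:
Write n=10 and k=2 in base 7:
n in base 7: [1, 3]
k in base 7: [0, 2]
C(10,2) mod 7 = ∏ C(n_i, k_i) mod 7
Digit binomials (mod 7): C(1,0) = 1; C(3,2) = 3
Product: 1 × 3 = 3 ≡ 3 (mod 7)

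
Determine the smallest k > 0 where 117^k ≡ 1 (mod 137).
136

137 is prime, so ord(117) divides φ(137) = 136.
Divisors of 136: 1, 2, 4, 8, 17, 34, 68, 136.
Repeated squaring: 117^1 ≡ 117, 117^2 ≡ 126, 117^4 ≡ 121, 117^8 ≡ 119, 117^16 ≡ 50, 117^32 ≡ 34, 117^64 ≡ 60, 117^128 ≡ 38 (mod 137).
Test 117^d mod 137 for each divisor d in increasing order:
117^1 ≡ 117
117^2 ≡ 126
117^4 ≡ 121
117^8 ≡ 119
117^17 = 117^16·117^1 ≡ 96
117^34 = 117^32·117^2 ≡ 37
117^68 = 117^64·117^4 ≡ 136
117^136 = 117^128·117^8 ≡ 1  ← first divisor giving 1
The order is 136.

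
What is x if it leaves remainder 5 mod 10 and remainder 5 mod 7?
5

Using Chinese Remainder Theorem:
M = 10 × 7 = 70
M1 = 7, M2 = 10
y1 = 7^(-1) mod 10 = 3
y2 = 10^(-1) mod 7 = 5
x = (5×7×3 + 5×10×5) mod 70 = 5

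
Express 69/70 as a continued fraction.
[0; 1, 69]

Euclidean algorithm steps:
69 = 0 × 70 + 69
70 = 1 × 69 + 1
69 = 69 × 1 + 0
Continued fraction: [0; 1, 69]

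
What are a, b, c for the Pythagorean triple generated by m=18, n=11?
(203, 396, 445)

Euclid's formula: a = m² - n², b = 2mn, c = m² + n²
m = 18, n = 11
a = 18² - 11² = 324 - 121 = 203
b = 2 × 18 × 11 = 396
c = 18² + 11² = 324 + 121 = 445
Verification: 203² + 396² = 41209 + 156816 = 198025 = 445² ✓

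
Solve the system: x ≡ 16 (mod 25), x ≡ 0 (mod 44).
616

Using Chinese Remainder Theorem:
M = 25 × 44 = 1100
M1 = 44, M2 = 25
y1 = 44^(-1) mod 25 = 4
y2 = 25^(-1) mod 44 = 37
x = (16×44×4 + 0×25×37) mod 1100 = 616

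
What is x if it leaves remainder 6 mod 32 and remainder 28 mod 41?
1094

Using Chinese Remainder Theorem:
M = 32 × 41 = 1312
M1 = 41, M2 = 32
y1 = 41^(-1) mod 32 = 25
y2 = 32^(-1) mod 41 = 9
x = (6×41×25 + 28×32×9) mod 1312 = 1094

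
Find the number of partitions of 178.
571701605655

p(n) counts ways to write n as a sum of positive integers (order ignored).
Euler's pentagonal recurrence: p(k) = p(k-1) + p(k-2) - p(k-5) - p(k-7) + p(k-12) + p(k-15) - ... (offsets j(3j∓1)/2, signs ++--, p(0)=1, p(<0)=0).
DP table for k = 0..177: p(0)=1, p(1)=1, p(2)=2, p(3)=3, p(4)=5, p(5)=7, p(6)=11, p(7)=15, p(8)=22, p(9)=30, p(10)=42, p(11)=56, p(12)=77, p(13)=101, p(14)=135, p(15)=176, p(16)=231, p(17)=297, p(18)=385, p(19)=490, p(20)=627, p(21)=792, p(22)=1002, p(23)=1255, p(24)=1575, p(25)=1958, p(26)=2436, p(27)=3010, p(28)=3718, p(29)=4565, p(30)=5604, p(31)=6842, p(32)=8349, p(33)=10143, p(34)=12310, p(35)=14883, p(36)=17977, p(37)=21637, p(38)=26015, p(39)=31185, p(40)=37338, p(41)=44583, p(42)=53174, p(43)=63261, p(44)=75175, p(45)=89134, p(46)=105558, p(47)=124754, p(48)=147273, p(49)=173525, p(50)=204226, p(51)=239943, p(52)=281589, p(53)=329931, p(54)=386155, p(55)=451276, p(56)=526823, p(57)=614154, p(58)=715220, p(59)=831820, p(60)=966467, p(61)=1121505, p(62)=1300156, p(63)=1505499, p(64)=1741630, p(65)=2012558, p(66)=2323520, p(67)=2679689, p(68)=3087735, p(69)=3554345, p(70)=4087968, p(71)=4697205, p(72)=5392783, p(73)=6185689, p(74)=7089500, p(75)=8118264, p(76)=9289091, p(77)=10619863, p(78)=12132164, p(79)=13848650, p(80)=15796476, p(81)=18004327, p(82)=20506255, p(83)=23338469, p(84)=26543660, p(85)=30167357, p(86)=34262962, p(87)=38887673, p(88)=44108109, p(89)=49995925, p(90)=56634173, p(91)=64112359, p(92)=72533807, p(93)=82010177, p(94)=92669720, p(95)=104651419, p(96)=118114304, p(97)=133230930, p(98)=150198136, p(99)=169229875, p(100)=190569292, p(101)=214481126, p(102)=241265379, p(103)=271248950, p(104)=304801365, p(105)=342325709, p(106)=384276336, p(107)=431149389, p(108)=483502844, p(109)=541946240, p(110)=607163746, p(111)=679903203, p(112)=761002156, p(113)=851376628, p(114)=952050665, p(115)=1064144451, p(116)=1188908248, p(117)=1327710076, p(118)=1482074143, p(119)=1653668665, p(120)=1844349560, p(121)=2056148051, p(122)=2291320912, p(123)=2552338241, p(124)=2841940500, p(125)=3163127352, p(126)=3519222692, p(127)=3913864295, p(128)=4351078600, p(129)=4835271870, p(130)=5371315400, p(131)=5964539504, p(132)=6620830889, p(133)=7346629512, p(134)=8149040695, p(135)=9035836076, p(136)=10015581680, p(137)=11097645016, p(138)=12292341831, p(139)=13610949895, p(140)=15065878135, p(141)=16670689208, p(142)=18440293320, p(143)=20390982757, p(144)=22540654445, p(145)=24908858009, p(146)=27517052599, p(147)=30388671978, p(148)=33549419497, p(149)=37027355200, p(150)=40853235313, p(151)=45060624582, p(152)=49686288421, p(153)=54770336324, p(154)=60356673280, p(155)=66493182097, p(156)=73232243759, p(157)=80630964769, p(158)=88751778802, p(159)=97662728555, p(160)=107438159466, p(161)=118159068427, p(162)=129913904637, p(163)=142798995930, p(164)=156919475295, p(165)=172389800255, p(166)=189334822579, p(167)=207890420102, p(168)=228204732751, p(169)=250438925115, p(170)=274768617130, p(171)=301384802048, p(172)=330495499613, p(173)=362326859895, p(174)=397125074750, p(175)=435157697830, p(176)=476715857290, p(177)=522115831195.
Final step: p(178) = p(177) + p(176) - p(173) - p(171) + p(166) + p(163) - p(156) - p(152) + p(143) + p(138) - p(127) - p(121) + p(108) + p(101) - p(86) - p(78) + p(61) + p(52) - p(33) - p(23) + p(2)
= 522115831195 + 476715857290 - 362326859895 - 301384802048 + 189334822579 + 142798995930 - 73232243759 - 49686288421 + 20390982757 + 12292341831 - 3913864295 - 2056148051 + 483502844 + 214481126 - 34262962 - 12132164 + 1121505 + 281589 - 10143 - 1255 + 2
= 571701605655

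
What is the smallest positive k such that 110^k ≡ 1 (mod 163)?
18

163 is prime, so ord(110) divides φ(163) = 162.
Divisors of 162: 1, 2, 3, 6, 9, 18, 27, 54, 81, 162.
Repeated squaring: 110^1 ≡ 110, 110^2 ≡ 38, 110^4 ≡ 140, 110^8 ≡ 40, 110^16 ≡ 133, 110^32 ≡ 85, 110^64 ≡ 53, 110^128 ≡ 38 (mod 163).
Test 110^d mod 163 for each divisor d in increasing order:
110^1 ≡ 110
110^2 ≡ 38
110^3 = 110^2·110^1 ≡ 105
110^6 = 110^4·110^2 ≡ 104
110^9 = 110^8·110^1 ≡ 162
110^18 = 110^16·110^2 ≡ 1  ← first divisor giving 1
The order is 18.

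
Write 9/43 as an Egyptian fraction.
1/5 + 1/108 + 1/23220

Greedy algorithm:
9/43: ceiling(43/9) = 5, use 1/5
2/215: ceiling(215/2) = 108, use 1/108
1/23220: ceiling(23220/1) = 23220, use 1/23220
Result: 9/43 = 1/5 + 1/108 + 1/23220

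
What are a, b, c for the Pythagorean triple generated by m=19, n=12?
(217, 456, 505)

Euclid's formula: a = m² - n², b = 2mn, c = m² + n²
m = 19, n = 12
a = 19² - 12² = 361 - 144 = 217
b = 2 × 19 × 12 = 456
c = 19² + 12² = 361 + 144 = 505
Verification: 217² + 456² = 47089 + 207936 = 255025 = 505² ✓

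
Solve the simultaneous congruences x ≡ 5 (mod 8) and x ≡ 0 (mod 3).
21

Using Chinese Remainder Theorem:
M = 8 × 3 = 24
M1 = 3, M2 = 8
y1 = 3^(-1) mod 8 = 3
y2 = 8^(-1) mod 3 = 2
x = (5×3×3 + 0×8×2) mod 24 = 21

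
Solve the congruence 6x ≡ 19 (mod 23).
x ≡ 7 (mod 23)

gcd(6, 23) = 1, which divides 19, so solutions exist.
Find 6^(-1) mod 23 by the extended Euclidean algorithm:
23 = 3 × 6 + 5  ⟹  5 = (1)·23 + (-3)·6
6 = 1 × 5 + 1  ⟹  1 = (-1)·23 + (4)·6
So (4)·6 ≡ 1 (mod 23), i.e. 6^(-1) ≡ 4 (mod 23).
x ≡ 4 × 19 = 76 ≡ 7 (mod 23).
Check: 6 × 7 = 42 ≡ 19 (mod 23).
Unique solution: x ≡ 7 (mod 23)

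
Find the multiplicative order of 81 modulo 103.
17

103 is prime, so ord(81) divides φ(103) = 102.
Divisors of 102: 1, 2, 3, 6, 17, 34, 51, 102.
Repeated squaring: 81^1 ≡ 81, 81^2 ≡ 72, 81^4 ≡ 34, 81^8 ≡ 23, 81^16 ≡ 14, 81^32 ≡ 93, 81^64 ≡ 100 (mod 103).
Test 81^d mod 103 for each divisor d in increasing order:
81^1 ≡ 81
81^2 ≡ 72
81^3 = 81^2·81^1 ≡ 64
81^6 = 81^4·81^2 ≡ 79
81^17 = 81^16·81^1 ≡ 1  ← first divisor giving 1
The order is 17.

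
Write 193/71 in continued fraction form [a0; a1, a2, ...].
[2; 1, 2, 1, 1, 4, 2]

Euclidean algorithm steps:
193 = 2 × 71 + 51
71 = 1 × 51 + 20
51 = 2 × 20 + 11
20 = 1 × 11 + 9
11 = 1 × 9 + 2
9 = 4 × 2 + 1
2 = 2 × 1 + 0
Continued fraction: [2; 1, 2, 1, 1, 4, 2]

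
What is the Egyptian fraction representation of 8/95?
1/12 + 1/1140

Greedy algorithm:
8/95: ceiling(95/8) = 12, use 1/12
1/1140: ceiling(1140/1) = 1140, use 1/1140
Result: 8/95 = 1/12 + 1/1140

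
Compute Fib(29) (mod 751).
545

Matrix identity: Q^n = [[F_(n+1), F_n], [F_n, F_(n-1)]] with Q = [[1,1],[1,0]].
n = 29 = 11101₂. Square-and-multiply, entries mod 751:
Q^1 = [[1,1],[1,0]]
Q^3 = (Q^1)²·Q = [[3,2],[2,1]]
Q^7 = (Q^3)²·Q = [[21,13],[13,8]]
Q^14 = (Q^7)² = [[610,377],[377,233]]
Q^29 = (Q^14)²·Q = [[683,545],[545,138]]
F_29 mod 751 = Q^29[0][1] = 545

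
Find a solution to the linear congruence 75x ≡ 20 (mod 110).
x ≡ 12 (mod 22)

gcd(75, 110) = 5, which divides 20, so solutions exist.
Divide through by 5: 15x ≡ 4 (mod 22).
Find 15^(-1) mod 22 by the extended Euclidean algorithm:
22 = 1 × 15 + 7  ⟹  7 = (1)·22 + (-1)·15
15 = 2 × 7 + 1  ⟹  1 = (-2)·22 + (3)·15
So (3)·15 ≡ 1 (mod 22), i.e. 15^(-1) ≡ 3 (mod 22).
x ≡ 3 × 4 = 12 ≡ 12 (mod 22).
Check: 75 × 12 = 900 ≡ 20 (mod 110).
x ≡ 12 (mod 22), giving 5 solutions mod 110.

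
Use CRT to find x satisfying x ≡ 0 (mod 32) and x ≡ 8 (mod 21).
512

Using Chinese Remainder Theorem:
M = 32 × 21 = 672
M1 = 21, M2 = 32
y1 = 21^(-1) mod 32 = 29
y2 = 32^(-1) mod 21 = 2
x = (0×21×29 + 8×32×2) mod 672 = 512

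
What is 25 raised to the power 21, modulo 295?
205

Repeated squaring. Binary of 21 = 10101.
25^1 ≡ 25 (mod 295); 25^2 ≡ 35 (mod 295); 25^4 ≡ 45 (mod 295); 25^8 ≡ 255 (mod 295); 25^16 ≡ 125 (mod 295)
25^21 = 25^1 × 25^4 × 25^16 ≡ 205 (mod 295)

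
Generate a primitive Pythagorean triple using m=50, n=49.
(99, 4900, 4901)

Euclid's formula: a = m² - n², b = 2mn, c = m² + n²
m = 50, n = 49
a = 50² - 49² = 2500 - 2401 = 99
b = 2 × 50 × 49 = 4900
c = 50² + 49² = 2500 + 2401 = 4901
Verification: 99² + 4900² = 9801 + 24010000 = 24019801 = 4901² ✓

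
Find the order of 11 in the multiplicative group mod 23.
22

23 is prime, so ord(11) divides φ(23) = 22.
Divisors of 22: 1, 2, 11, 22.
Repeated squaring: 11^1 ≡ 11, 11^2 ≡ 6, 11^4 ≡ 13, 11^8 ≡ 8, 11^16 ≡ 18 (mod 23).
Test 11^d mod 23 for each divisor d in increasing order:
11^1 ≡ 11
11^2 ≡ 6
11^11 = 11^8·11^2·11^1 ≡ 22
11^22 = 11^16·11^4·11^2 ≡ 1  ← first divisor giving 1
The order is 22.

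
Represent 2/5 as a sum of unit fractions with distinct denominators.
1/3 + 1/15

Greedy algorithm:
2/5: ceiling(5/2) = 3, use 1/3
1/15: ceiling(15/1) = 15, use 1/15
Result: 2/5 = 1/3 + 1/15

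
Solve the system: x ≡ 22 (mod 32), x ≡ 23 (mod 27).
374

Using Chinese Remainder Theorem:
M = 32 × 27 = 864
M1 = 27, M2 = 32
y1 = 27^(-1) mod 32 = 19
y2 = 32^(-1) mod 27 = 11
x = (22×27×19 + 23×32×11) mod 864 = 374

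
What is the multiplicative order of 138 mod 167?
166

167 is prime, so ord(138) divides φ(167) = 166.
Divisors of 166: 1, 2, 83, 166.
Repeated squaring: 138^1 ≡ 138, 138^2 ≡ 6, 138^4 ≡ 36, 138^8 ≡ 127, 138^16 ≡ 97, 138^32 ≡ 57, 138^64 ≡ 76, 138^128 ≡ 98 (mod 167).
Test 138^d mod 167 for each divisor d in increasing order:
138^1 ≡ 138
138^2 ≡ 6
138^83 = 138^64·138^16·138^2·138^1 ≡ 166
138^166 = 138^128·138^32·138^4·138^2 ≡ 1  ← first divisor giving 1
The order is 166.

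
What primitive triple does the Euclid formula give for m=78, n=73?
(755, 11388, 11413)

Euclid's formula: a = m² - n², b = 2mn, c = m² + n²
m = 78, n = 73
a = 78² - 73² = 6084 - 5329 = 755
b = 2 × 78 × 73 = 11388
c = 78² + 73² = 6084 + 5329 = 11413
Verification: 755² + 11388² = 570025 + 129686544 = 130256569 = 11413² ✓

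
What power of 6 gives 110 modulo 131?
21

Baby-step giant-step with step n = ⌈√131⌉ = 12.
Baby steps 6^j mod 131 (j:value) for j=0..11: 0:1, 1:6, 2:36, 3:85, 4:117, 5:47, 6:20, 7:120, 8:65, 9:128, 10:113, 11:23.
Giant-step multiplier: 6^(-12) ≡ 6^(130-12) = 6^118 ≡ 75 (mod 131).
Giant steps γ_i = 110·75^i mod 131: γ_0=110, γ_1=128 (in table at j=9).
x = i·n + j = 1·12 + 9 = 21.
Check: 6^21 ≡ 110 (mod 131).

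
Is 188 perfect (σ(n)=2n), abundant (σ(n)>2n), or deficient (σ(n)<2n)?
deficient

Proper divisors of 188: sum = 1 + 2 + 4 + 47 + 94 = 148
Since 148 < 188, 188 is deficient.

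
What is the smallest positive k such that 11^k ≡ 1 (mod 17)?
16

17 is prime, so ord(11) divides φ(17) = 16.
Divisors of 16: 1, 2, 4, 8, 16.
Repeated squaring: 11^1 ≡ 11, 11^2 ≡ 2, 11^4 ≡ 4, 11^8 ≡ 16, 11^16 ≡ 1 (mod 17).
Test 11^d mod 17 for each divisor d in increasing order:
11^1 ≡ 11
11^2 ≡ 2
11^4 ≡ 4
11^8 ≡ 16
11^16 ≡ 1  ← first divisor giving 1
The order is 16.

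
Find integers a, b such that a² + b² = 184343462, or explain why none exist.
Not possible

Factorization: 184343462 = 2 × 41 × 131^3
By Fermat: n is sum of two squares iff every prime p ≡ 3 (mod 4) appears to even power.
Prime(s) ≡ 3 (mod 4) with odd exponent: [(131, 3)]
Therefore 184343462 cannot be expressed as a² + b².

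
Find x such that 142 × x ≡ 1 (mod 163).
31

gcd(142, 163) = 1, so the inverse exists.
Extended Euclidean algorithm on (163, 142):
163 = 1 × 142 + 21  ⟹  21 = (1)·163 + (-1)·142
142 = 6 × 21 + 16  ⟹  16 = (-6)·163 + (7)·142
21 = 1 × 16 + 5  ⟹  5 = (7)·163 + (-8)·142
16 = 3 × 5 + 1  ⟹  1 = (-27)·163 + (31)·142
So (31)·142 ≡ 1 (mod 163), i.e. 142^(-1) ≡ 31 (mod 163).
Check: 142 × 31 = 4402 ≡ 1 (mod 163)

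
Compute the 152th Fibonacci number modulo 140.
49

Matrix identity: Q^n = [[F_(n+1), F_n], [F_n, F_(n-1)]] with Q = [[1,1],[1,0]].
n = 152 = 10011000₂. Square-and-multiply, entries mod 140:
Q^1 = [[1,1],[1,0]]
Q^2 = (Q^1)² = [[2,1],[1,1]]
Q^4 = (Q^2)² = [[5,3],[3,2]]
Q^9 = (Q^4)²·Q = [[55,34],[34,21]]
Q^19 = (Q^9)²·Q = [[45,121],[121,64]]
Q^38 = (Q^19)² = [[6,29],[29,117]]
Q^76 = (Q^38)² = [[37,67],[67,110]]
Q^152 = (Q^76)² = [[118,49],[49,69]]
F_152 mod 140 = Q^152[0][1] = 49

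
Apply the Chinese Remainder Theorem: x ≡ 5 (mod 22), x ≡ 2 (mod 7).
93

Using Chinese Remainder Theorem:
M = 22 × 7 = 154
M1 = 7, M2 = 22
y1 = 7^(-1) mod 22 = 19
y2 = 22^(-1) mod 7 = 1
x = (5×7×19 + 2×22×1) mod 154 = 93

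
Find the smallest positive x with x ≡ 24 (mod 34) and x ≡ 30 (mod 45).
840

Using Chinese Remainder Theorem:
M = 34 × 45 = 1530
M1 = 45, M2 = 34
y1 = 45^(-1) mod 34 = 31
y2 = 34^(-1) mod 45 = 4
x = (24×45×31 + 30×34×4) mod 1530 = 840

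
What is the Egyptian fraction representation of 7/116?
1/17 + 1/658 + 1/648788

Greedy algorithm:
7/116: ceiling(116/7) = 17, use 1/17
3/1972: ceiling(1972/3) = 658, use 1/658
1/648788: ceiling(648788/1) = 648788, use 1/648788
Result: 7/116 = 1/17 + 1/658 + 1/648788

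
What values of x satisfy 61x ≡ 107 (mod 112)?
x ≡ 55 (mod 112)

gcd(61, 112) = 1, which divides 107, so solutions exist.
Find 61^(-1) mod 112 by the extended Euclidean algorithm:
112 = 1 × 61 + 51  ⟹  51 = (1)·112 + (-1)·61
61 = 1 × 51 + 10  ⟹  10 = (-1)·112 + (2)·61
51 = 5 × 10 + 1  ⟹  1 = (6)·112 + (-11)·61
So (-11)·61 ≡ 1 (mod 112), i.e. 61^(-1) ≡ -11 ≡ 101 (mod 112).
x ≡ 101 × 107 = 10807 ≡ 55 (mod 112).
Check: 61 × 55 = 3355 ≡ 107 (mod 112).
Unique solution: x ≡ 55 (mod 112)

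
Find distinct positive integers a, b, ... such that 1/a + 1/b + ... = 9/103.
1/12 + 1/248 + 1/76632

Greedy algorithm:
9/103: ceiling(103/9) = 12, use 1/12
5/1236: ceiling(1236/5) = 248, use 1/248
1/76632: ceiling(76632/1) = 76632, use 1/76632
Result: 9/103 = 1/12 + 1/248 + 1/76632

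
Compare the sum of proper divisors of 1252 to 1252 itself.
deficient

Proper divisors of 1252: sum = 1 + 2 + 4 + 313 + 626 = 946
Since 946 < 1252, 1252 is deficient.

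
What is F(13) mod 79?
75

Matrix identity: Q^n = [[F_(n+1), F_n], [F_n, F_(n-1)]] with Q = [[1,1],[1,0]].
n = 13 = 1101₂. Square-and-multiply, entries mod 79:
Q^1 = [[1,1],[1,0]]
Q^3 = (Q^1)²·Q = [[3,2],[2,1]]
Q^6 = (Q^3)² = [[13,8],[8,5]]
Q^13 = (Q^6)²·Q = [[61,75],[75,65]]
F_13 mod 79 = Q^13[0][1] = 75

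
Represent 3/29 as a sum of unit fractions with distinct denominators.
1/10 + 1/290

Greedy algorithm:
3/29: ceiling(29/3) = 10, use 1/10
1/290: ceiling(290/1) = 290, use 1/290
Result: 3/29 = 1/10 + 1/290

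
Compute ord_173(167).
86

173 is prime, so ord(167) divides φ(173) = 172.
Divisors of 172: 1, 2, 4, 43, 86, 172.
Repeated squaring: 167^1 ≡ 167, 167^2 ≡ 36, 167^4 ≡ 85, 167^8 ≡ 132, 167^16 ≡ 124, 167^32 ≡ 152, 167^64 ≡ 95, 167^128 ≡ 29 (mod 173).
Test 167^d mod 173 for each divisor d in increasing order:
167^1 ≡ 167
167^2 ≡ 36
167^4 ≡ 85
167^43 = 167^32·167^8·167^2·167^1 ≡ 172
167^86 = 167^64·167^16·167^4·167^2 ≡ 1  ← first divisor giving 1
The order is 86.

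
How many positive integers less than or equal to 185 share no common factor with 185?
144

185 = 5 × 37
φ(n) = n × ∏(1 - 1/p) for each prime p dividing n
φ(185) = 185 × (1 - 1/5) × (1 - 1/37) = 144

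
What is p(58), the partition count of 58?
715220

p(n) counts ways to write n as a sum of positive integers (order ignored).
Euler's pentagonal recurrence: p(k) = p(k-1) + p(k-2) - p(k-5) - p(k-7) + p(k-12) + p(k-15) - ... (offsets j(3j∓1)/2, signs ++--, p(0)=1, p(<0)=0).
DP table for k = 0..57: p(0)=1, p(1)=1, p(2)=2, p(3)=3, p(4)=5, p(5)=7, p(6)=11, p(7)=15, p(8)=22, p(9)=30, p(10)=42, p(11)=56, p(12)=77, p(13)=101, p(14)=135, p(15)=176, p(16)=231, p(17)=297, p(18)=385, p(19)=490, p(20)=627, p(21)=792, p(22)=1002, p(23)=1255, p(24)=1575, p(25)=1958, p(26)=2436, p(27)=3010, p(28)=3718, p(29)=4565, p(30)=5604, p(31)=6842, p(32)=8349, p(33)=10143, p(34)=12310, p(35)=14883, p(36)=17977, p(37)=21637, p(38)=26015, p(39)=31185, p(40)=37338, p(41)=44583, p(42)=53174, p(43)=63261, p(44)=75175, p(45)=89134, p(46)=105558, p(47)=124754, p(48)=147273, p(49)=173525, p(50)=204226, p(51)=239943, p(52)=281589, p(53)=329931, p(54)=386155, p(55)=451276, p(56)=526823, p(57)=614154.
Final step: p(58) = p(57) + p(56) - p(53) - p(51) + p(46) + p(43) - p(36) - p(32) + p(23) + p(18) - p(7) - p(1)
= 614154 + 526823 - 329931 - 239943 + 105558 + 63261 - 17977 - 8349 + 1255 + 385 - 15 - 1
= 715220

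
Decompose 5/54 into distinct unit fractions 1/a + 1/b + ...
1/11 + 1/594

Greedy algorithm:
5/54: ceiling(54/5) = 11, use 1/11
1/594: ceiling(594/1) = 594, use 1/594
Result: 5/54 = 1/11 + 1/594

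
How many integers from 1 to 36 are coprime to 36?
12

36 = 2^2 × 3^2
φ(n) = n × ∏(1 - 1/p) for each prime p dividing n
φ(36) = 36 × (1 - 1/2) × (1 - 1/3) = 12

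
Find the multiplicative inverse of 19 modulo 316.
183

gcd(19, 316) = 1, so the inverse exists.
Extended Euclidean algorithm on (316, 19):
316 = 16 × 19 + 12  ⟹  12 = (1)·316 + (-16)·19
19 = 1 × 12 + 7  ⟹  7 = (-1)·316 + (17)·19
12 = 1 × 7 + 5  ⟹  5 = (2)·316 + (-33)·19
7 = 1 × 5 + 2  ⟹  2 = (-3)·316 + (50)·19
5 = 2 × 2 + 1  ⟹  1 = (8)·316 + (-133)·19
So (-133)·19 ≡ 1 (mod 316), i.e. 19^(-1) ≡ -133 ≡ 183 (mod 316).
Check: 19 × 183 = 3477 ≡ 1 (mod 316)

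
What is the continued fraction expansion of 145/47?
[3; 11, 1, 3]

Euclidean algorithm steps:
145 = 3 × 47 + 4
47 = 11 × 4 + 3
4 = 1 × 3 + 1
3 = 3 × 1 + 0
Continued fraction: [3; 11, 1, 3]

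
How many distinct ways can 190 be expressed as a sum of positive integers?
1667727404093

p(n) counts ways to write n as a sum of positive integers (order ignored).
Euler's pentagonal recurrence: p(k) = p(k-1) + p(k-2) - p(k-5) - p(k-7) + p(k-12) + p(k-15) - ... (offsets j(3j∓1)/2, signs ++--, p(0)=1, p(<0)=0).
DP table for k = 0..189: p(0)=1, p(1)=1, p(2)=2, p(3)=3, p(4)=5, p(5)=7, p(6)=11, p(7)=15, p(8)=22, p(9)=30, p(10)=42, p(11)=56, p(12)=77, p(13)=101, p(14)=135, p(15)=176, p(16)=231, p(17)=297, p(18)=385, p(19)=490, p(20)=627, p(21)=792, p(22)=1002, p(23)=1255, p(24)=1575, p(25)=1958, p(26)=2436, p(27)=3010, p(28)=3718, p(29)=4565, p(30)=5604, p(31)=6842, p(32)=8349, p(33)=10143, p(34)=12310, p(35)=14883, p(36)=17977, p(37)=21637, p(38)=26015, p(39)=31185, p(40)=37338, p(41)=44583, p(42)=53174, p(43)=63261, p(44)=75175, p(45)=89134, p(46)=105558, p(47)=124754, p(48)=147273, p(49)=173525, p(50)=204226, p(51)=239943, p(52)=281589, p(53)=329931, p(54)=386155, p(55)=451276, p(56)=526823, p(57)=614154, p(58)=715220, p(59)=831820, p(60)=966467, p(61)=1121505, p(62)=1300156, p(63)=1505499, p(64)=1741630, p(65)=2012558, p(66)=2323520, p(67)=2679689, p(68)=3087735, p(69)=3554345, p(70)=4087968, p(71)=4697205, p(72)=5392783, p(73)=6185689, p(74)=7089500, p(75)=8118264, p(76)=9289091, p(77)=10619863, p(78)=12132164, p(79)=13848650, p(80)=15796476, p(81)=18004327, p(82)=20506255, p(83)=23338469, p(84)=26543660, p(85)=30167357, p(86)=34262962, p(87)=38887673, p(88)=44108109, p(89)=49995925, p(90)=56634173, p(91)=64112359, p(92)=72533807, p(93)=82010177, p(94)=92669720, p(95)=104651419, p(96)=118114304, p(97)=133230930, p(98)=150198136, p(99)=169229875, p(100)=190569292, p(101)=214481126, p(102)=241265379, p(103)=271248950, p(104)=304801365, p(105)=342325709, p(106)=384276336, p(107)=431149389, p(108)=483502844, p(109)=541946240, p(110)=607163746, p(111)=679903203, p(112)=761002156, p(113)=851376628, p(114)=952050665, p(115)=1064144451, p(116)=1188908248, p(117)=1327710076, p(118)=1482074143, p(119)=1653668665, p(120)=1844349560, p(121)=2056148051, p(122)=2291320912, p(123)=2552338241, p(124)=2841940500, p(125)=3163127352, p(126)=3519222692, p(127)=3913864295, p(128)=4351078600, p(129)=4835271870, p(130)=5371315400, p(131)=5964539504, p(132)=6620830889, p(133)=7346629512, p(134)=8149040695, p(135)=9035836076, p(136)=10015581680, p(137)=11097645016, p(138)=12292341831, p(139)=13610949895, p(140)=15065878135, p(141)=16670689208, p(142)=18440293320, p(143)=20390982757, p(144)=22540654445, p(145)=24908858009, p(146)=27517052599, p(147)=30388671978, p(148)=33549419497, p(149)=37027355200, p(150)=40853235313, p(151)=45060624582, p(152)=49686288421, p(153)=54770336324, p(154)=60356673280, p(155)=66493182097, p(156)=73232243759, p(157)=80630964769, p(158)=88751778802, p(159)=97662728555, p(160)=107438159466, p(161)=118159068427, p(162)=129913904637, p(163)=142798995930, p(164)=156919475295, p(165)=172389800255, p(166)=189334822579, p(167)=207890420102, p(168)=228204732751, p(169)=250438925115, p(170)=274768617130, p(171)=301384802048, p(172)=330495499613, p(173)=362326859895, p(174)=397125074750, p(175)=435157697830, p(176)=476715857290, p(177)=522115831195, p(178)=571701605655, p(179)=625846753120, p(180)=684957390936, p(181)=749474411781, p(182)=819876908323, p(183)=896684817527, p(184)=980462880430, p(185)=1071823774337, p(186)=1171432692373, p(187)=1280011042268, p(188)=1398341745571, p(189)=1527273599625.
Final step: p(190) = p(189) + p(188) - p(185) - p(183) + p(178) + p(175) - p(168) - p(164) + p(155) + p(150) - p(139) - p(133) + p(120) + p(113) - p(98) - p(90) + p(73) + p(64) - p(45) - p(35) + p(14) + p(3)
= 1527273599625 + 1398341745571 - 1071823774337 - 896684817527 + 571701605655 + 435157697830 - 228204732751 - 156919475295 + 66493182097 + 40853235313 - 13610949895 - 7346629512 + 1844349560 + 851376628 - 150198136 - 56634173 + 6185689 + 1741630 - 89134 - 14883 + 135 + 3
= 1667727404093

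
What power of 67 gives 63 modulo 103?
22

Baby-step giant-step with step n = ⌈√103⌉ = 11.
Baby steps 67^j mod 103 (j:value) for j=0..10: 0:1, 1:67, 2:60, 3:3, 4:98, 5:77, 6:9, 7:88, 8:25, 9:27, 10:58.
Giant-step multiplier: 67^(-11) ≡ 67^(102-11) = 67^91 ≡ 11 (mod 103).
Giant steps γ_i = 63·11^i mod 103: γ_0=63, γ_1=75, γ_2=1 (in table at j=0).
x = i·n + j = 2·11 + 0 = 22.
Check: 67^22 ≡ 63 (mod 103).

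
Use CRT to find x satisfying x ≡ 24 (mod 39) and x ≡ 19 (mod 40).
219

Using Chinese Remainder Theorem:
M = 39 × 40 = 1560
M1 = 40, M2 = 39
y1 = 40^(-1) mod 39 = 1
y2 = 39^(-1) mod 40 = 39
x = (24×40×1 + 19×39×39) mod 1560 = 219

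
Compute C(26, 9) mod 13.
0

Using Lucas' theorem:
Write n=26 and k=9 in base 13:
n in base 13: [2, 0]
k in base 13: [0, 9]
C(26,9) mod 13 = ∏ C(n_i, k_i) mod 13
Digit binomials (mod 13): C(2,0) = 1; C(0,9) = 0 (k_i > n_i)
Product: 1 × 0 = 0 ≡ 0 (mod 13)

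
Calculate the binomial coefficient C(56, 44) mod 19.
1

Using Lucas' theorem:
Write n=56 and k=44 in base 19:
n in base 19: [2, 18]
k in base 19: [2, 6]
C(56,44) mod 19 = ∏ C(n_i, k_i) mod 19
Digit binomials (mod 19): C(2,2) = 1; C(18,6) = 18564 ≡ 1
Product: 1 × 1 = 1 ≡ 1 (mod 19)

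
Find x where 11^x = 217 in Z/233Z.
68

Baby-step giant-step with step n = ⌈√233⌉ = 16.
Baby steps 11^j mod 233 (j:value) for j=0..15: 0:1, 1:11, 2:121, 3:166, 4:195, 5:48, 6:62, 7:216, 8:46, 9:40, 10:207, 11:180, 12:116, 13:111, 14:56, 15:150.
Giant-step multiplier: 11^(-16) ≡ 11^(232-16) = 11^216 ≡ 184 (mod 233).
Giant steps γ_i = 217·184^i mod 233: γ_0=217, γ_1=85, γ_2=29, γ_3=210, γ_4=195 (in table at j=4).
x = i·n + j = 4·16 + 4 = 68.
Check: 11^68 ≡ 217 (mod 233).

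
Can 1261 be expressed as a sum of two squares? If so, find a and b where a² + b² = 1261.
6² + 35² (a=6, b=35)

Factorization: 1261 = 13 × 97
By Fermat: n is sum of two squares iff every prime p ≡ 3 (mod 4) appears to even power.
All primes ≡ 3 (mod 4) appear to even power.
Search a = 0, 1, 2, … for 1261 - a² a perfect square: first hit at a = 6: 1261 - 36 = 1225 = 35².
1261 = 6² + 35² = 36 + 1225 ✓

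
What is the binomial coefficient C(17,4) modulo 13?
1

Using Lucas' theorem:
Write n=17 and k=4 in base 13:
n in base 13: [1, 4]
k in base 13: [0, 4]
C(17,4) mod 13 = ∏ C(n_i, k_i) mod 13
Digit binomials (mod 13): C(1,0) = 1; C(4,4) = 1
Product: 1 × 1 = 1 ≡ 1 (mod 13)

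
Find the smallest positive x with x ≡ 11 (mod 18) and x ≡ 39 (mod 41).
695

Using Chinese Remainder Theorem:
M = 18 × 41 = 738
M1 = 41, M2 = 18
y1 = 41^(-1) mod 18 = 11
y2 = 18^(-1) mod 41 = 16
x = (11×41×11 + 39×18×16) mod 738 = 695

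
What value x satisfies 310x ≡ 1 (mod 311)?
310

gcd(310, 311) = 1, so the inverse exists.
Extended Euclidean algorithm on (311, 310):
311 = 1 × 310 + 1  ⟹  1 = (1)·311 + (-1)·310
So (-1)·310 ≡ 1 (mod 311), i.e. 310^(-1) ≡ -1 ≡ 310 (mod 311).
Check: 310 × 310 = 96100 ≡ 1 (mod 311)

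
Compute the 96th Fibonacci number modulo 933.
255

Matrix identity: Q^n = [[F_(n+1), F_n], [F_n, F_(n-1)]] with Q = [[1,1],[1,0]].
n = 96 = 1100000₂. Square-and-multiply, entries mod 933:
Q^1 = [[1,1],[1,0]]
Q^3 = (Q^1)²·Q = [[3,2],[2,1]]
Q^6 = (Q^3)² = [[13,8],[8,5]]
Q^12 = (Q^6)² = [[233,144],[144,89]]
Q^24 = (Q^12)² = [[385,651],[651,667]]
Q^48 = (Q^24)² = [[97,30],[30,67]]
Q^96 = (Q^48)² = [[46,255],[255,724]]
F_96 mod 933 = Q^96[0][1] = 255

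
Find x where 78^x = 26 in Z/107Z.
75

Baby-step giant-step with step n = ⌈√107⌉ = 11.
Baby steps 78^j mod 107 (j:value) for j=0..10: 0:1, 1:78, 2:92, 3:7, 4:11, 5:2, 6:49, 7:77, 8:14, 9:22, 10:4.
Giant-step multiplier: 78^(-11) ≡ 78^(106-11) = 78^95 ≡ 95 (mod 107).
Giant steps γ_i = 26·95^i mod 107: γ_0=26, γ_1=9, γ_2=106, γ_3=12, γ_4=70, γ_5=16, γ_6=22 (in table at j=9).
x = i·n + j = 6·11 + 9 = 75.
Check: 78^75 ≡ 26 (mod 107).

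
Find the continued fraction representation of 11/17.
[0; 1, 1, 1, 5]

Euclidean algorithm steps:
11 = 0 × 17 + 11
17 = 1 × 11 + 6
11 = 1 × 6 + 5
6 = 1 × 5 + 1
5 = 5 × 1 + 0
Continued fraction: [0; 1, 1, 1, 5]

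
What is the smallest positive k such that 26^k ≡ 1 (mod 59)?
29

59 is prime, so ord(26) divides φ(59) = 58.
Divisors of 58: 1, 2, 29, 58.
Repeated squaring: 26^1 ≡ 26, 26^2 ≡ 27, 26^4 ≡ 21, 26^8 ≡ 28, 26^16 ≡ 17, 26^32 ≡ 53 (mod 59).
Test 26^d mod 59 for each divisor d in increasing order:
26^1 ≡ 26
26^2 ≡ 27
26^29 = 26^16·26^8·26^4·26^1 ≡ 1  ← first divisor giving 1
The order is 29.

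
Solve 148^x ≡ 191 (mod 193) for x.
178

Baby-step giant-step with step n = ⌈√193⌉ = 14.
Baby steps 148^j mod 193 (j:value) for j=0..13: 0:1, 1:148, 2:95, 3:164, 4:147, 5:140, 6:69, 7:176, 8:186, 9:122, 10:107, 11:10, 12:129, 13:178.
Giant-step multiplier: 148^(-14) ≡ 148^(192-14) = 148^178 ≡ 191 (mod 193).
Giant steps γ_i = 191·191^i mod 193: γ_0=191, γ_1=4, γ_2=185, γ_3=16, γ_4=161, γ_5=64, γ_6=65, γ_7=63, γ_8=67, γ_9=59, γ_10=75, γ_11=43, γ_12=107 (in table at j=10).
x = i·n + j = 12·14 + 10 = 178.
Check: 148^178 ≡ 191 (mod 193).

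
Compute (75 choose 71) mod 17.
1

Using Lucas' theorem:
Write n=75 and k=71 in base 17:
n in base 17: [4, 7]
k in base 17: [4, 3]
C(75,71) mod 17 = ∏ C(n_i, k_i) mod 17
Digit binomials (mod 17): C(4,4) = 1; C(7,3) = 35 ≡ 1
Product: 1 × 1 = 1 ≡ 1 (mod 17)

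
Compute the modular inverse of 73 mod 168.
145

gcd(73, 168) = 1, so the inverse exists.
Extended Euclidean algorithm on (168, 73):
168 = 2 × 73 + 22  ⟹  22 = (1)·168 + (-2)·73
73 = 3 × 22 + 7  ⟹  7 = (-3)·168 + (7)·73
22 = 3 × 7 + 1  ⟹  1 = (10)·168 + (-23)·73
So (-23)·73 ≡ 1 (mod 168), i.e. 73^(-1) ≡ -23 ≡ 145 (mod 168).
Check: 73 × 145 = 10585 ≡ 1 (mod 168)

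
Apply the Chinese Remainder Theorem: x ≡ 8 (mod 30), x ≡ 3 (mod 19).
98

Using Chinese Remainder Theorem:
M = 30 × 19 = 570
M1 = 19, M2 = 30
y1 = 19^(-1) mod 30 = 19
y2 = 30^(-1) mod 19 = 7
x = (8×19×19 + 3×30×7) mod 570 = 98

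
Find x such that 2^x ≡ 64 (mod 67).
6

Baby-step giant-step with step n = ⌈√67⌉ = 9.
Baby steps 2^j mod 67 (j:value) for j=0..8: 0:1, 1:2, 2:4, 3:8, 4:16, 5:32, 6:64, 7:61, 8:55.
h = 64 is already in the table at j=6, so x = 6.
Check: 2^6 ≡ 64 (mod 67).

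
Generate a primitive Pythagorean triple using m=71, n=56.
(1905, 7952, 8177)

Euclid's formula: a = m² - n², b = 2mn, c = m² + n²
m = 71, n = 56
a = 71² - 56² = 5041 - 3136 = 1905
b = 2 × 71 × 56 = 7952
c = 71² + 56² = 5041 + 3136 = 8177
Verification: 1905² + 7952² = 3629025 + 63234304 = 66863329 = 8177² ✓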